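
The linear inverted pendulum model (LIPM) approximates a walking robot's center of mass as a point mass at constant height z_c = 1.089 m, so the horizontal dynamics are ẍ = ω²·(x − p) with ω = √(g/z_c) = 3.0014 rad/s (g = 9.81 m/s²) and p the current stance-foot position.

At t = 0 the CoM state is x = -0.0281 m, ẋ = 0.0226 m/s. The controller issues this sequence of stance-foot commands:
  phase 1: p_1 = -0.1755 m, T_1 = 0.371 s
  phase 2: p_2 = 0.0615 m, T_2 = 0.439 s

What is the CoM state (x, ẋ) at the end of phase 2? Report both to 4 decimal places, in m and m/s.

phase 1: p=-0.1755, T=0.371, ωT=1.113519, cosh=1.686729, sinh=1.358328; start (x,ẋ)=(-0.028100, 0.022600) → end (x,ẋ)=(0.083352, 0.639053)
phase 2: p=0.0615, T=0.439, ωT=1.317615, cosh=2.001138, sinh=1.733365; start (x,ẋ)=(0.083352, 0.639053) → end (x,ẋ)=(0.474293, 1.392517)

x = 0.4743, ẋ = 1.3925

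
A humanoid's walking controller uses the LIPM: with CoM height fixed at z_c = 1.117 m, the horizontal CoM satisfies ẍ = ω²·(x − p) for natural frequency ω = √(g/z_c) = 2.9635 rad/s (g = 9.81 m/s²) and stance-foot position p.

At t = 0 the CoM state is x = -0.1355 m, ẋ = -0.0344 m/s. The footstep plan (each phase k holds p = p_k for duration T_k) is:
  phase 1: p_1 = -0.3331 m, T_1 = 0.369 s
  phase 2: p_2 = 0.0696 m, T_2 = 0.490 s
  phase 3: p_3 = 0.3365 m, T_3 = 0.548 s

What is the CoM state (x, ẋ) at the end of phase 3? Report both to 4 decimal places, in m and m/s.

x = 1.2776, ẋ = 2.9902

phase 1: p=-0.3331, T=0.369, ωT=1.093531, cosh=1.659914, sinh=1.324883; start (x,ẋ)=(-0.135500, -0.034400) → end (x,ẋ)=(-0.020480, 0.718734)
phase 2: p=0.0696, T=0.490, ωT=1.452115, cosh=2.253108, sinh=2.019033; start (x,ẋ)=(-0.020480, 0.718734) → end (x,ẋ)=(0.356313, 1.080399)
phase 3: p=0.3365, T=0.548, ωT=1.623998, cosh=2.635221, sinh=2.438112; start (x,ẋ)=(0.356313, 1.080399) → end (x,ẋ)=(1.277571, 2.990246)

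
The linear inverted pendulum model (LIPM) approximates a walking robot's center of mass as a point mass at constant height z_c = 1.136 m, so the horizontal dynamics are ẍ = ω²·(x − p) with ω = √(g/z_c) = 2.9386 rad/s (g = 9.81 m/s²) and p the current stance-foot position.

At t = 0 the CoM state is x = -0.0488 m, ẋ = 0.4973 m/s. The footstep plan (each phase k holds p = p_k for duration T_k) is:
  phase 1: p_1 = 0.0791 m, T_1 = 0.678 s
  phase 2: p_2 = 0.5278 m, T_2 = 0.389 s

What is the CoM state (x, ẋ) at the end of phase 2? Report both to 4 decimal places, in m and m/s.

phase 1: p=0.0791, T=0.678, ωT=1.992371, cosh=3.734635, sinh=3.598263; start (x,ẋ)=(-0.048800, 0.497300) → end (x,ẋ)=(0.210375, 0.504838)
phase 2: p=0.5278, T=0.389, ωT=1.143115, cosh=1.727674, sinh=1.408850; start (x,ẋ)=(0.210375, 0.504838) → end (x,ẋ)=(0.221427, -0.441959)

x = 0.2214, ẋ = -0.4420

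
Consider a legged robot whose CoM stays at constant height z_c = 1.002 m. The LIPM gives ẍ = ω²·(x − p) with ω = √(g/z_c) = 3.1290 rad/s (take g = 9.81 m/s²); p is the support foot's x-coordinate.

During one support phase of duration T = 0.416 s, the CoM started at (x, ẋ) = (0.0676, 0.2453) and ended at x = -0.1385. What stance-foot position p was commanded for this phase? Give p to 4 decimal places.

ωT = 3.1290·0.416 = 1.301664; cosh(ωT) = 1.973743, sinh(ωT) = 1.701664
x(T) = p + (x₀−p)·cosh(ωT) + (ẋ₀/ω)·sinh(ωT) ⇒ p·(1 − cosh) = x(T) − x₀·cosh − (ẋ₀/ω)·sinh
numerator   = -0.1385 − (0.0676)·1.973743 − (0.2453/3.1290)·1.701664 = -0.405328
denominator = 1 − 1.973743 = -0.973743
p = -0.405328 / -0.973743 = 0.4163

p = 0.4163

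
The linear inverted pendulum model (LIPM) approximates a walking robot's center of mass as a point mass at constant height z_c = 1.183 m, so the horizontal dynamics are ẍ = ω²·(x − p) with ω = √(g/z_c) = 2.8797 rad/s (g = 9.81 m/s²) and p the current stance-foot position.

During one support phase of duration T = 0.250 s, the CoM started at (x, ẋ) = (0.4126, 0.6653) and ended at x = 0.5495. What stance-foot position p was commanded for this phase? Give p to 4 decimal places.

p = 0.5759

ωT = 2.8797·0.250 = 0.719925; cosh(ωT) = 1.270534, sinh(ωT) = 0.783745
x(T) = p + (x₀−p)·cosh(ωT) + (ẋ₀/ω)·sinh(ωT) ⇒ p·(1 − cosh) = x(T) − x₀·cosh − (ẋ₀/ω)·sinh
numerator   = 0.5495 − (0.4126)·1.270534 − (0.6653/2.8797)·0.783745 = -0.155792
denominator = 1 − 1.270534 = -0.270534
p = -0.155792 / -0.270534 = 0.5759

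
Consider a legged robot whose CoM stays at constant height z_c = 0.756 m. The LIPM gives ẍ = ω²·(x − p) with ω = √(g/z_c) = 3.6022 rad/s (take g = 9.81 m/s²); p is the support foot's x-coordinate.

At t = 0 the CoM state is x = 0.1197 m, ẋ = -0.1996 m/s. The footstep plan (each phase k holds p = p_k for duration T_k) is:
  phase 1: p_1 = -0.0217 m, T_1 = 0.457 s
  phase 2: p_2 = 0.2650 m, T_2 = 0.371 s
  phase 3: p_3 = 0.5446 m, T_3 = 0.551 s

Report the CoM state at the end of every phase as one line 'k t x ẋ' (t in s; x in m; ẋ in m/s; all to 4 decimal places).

phase 1: p=-0.0217, T=0.457, ωT=1.646205, cosh=2.690019, sinh=2.497239; start (x,ẋ)=(0.119700, -0.199600) → end (x,ẋ)=(0.220295, 0.735044)
phase 2: p=0.2650, T=0.371, ωT=1.336416, cosh=2.034084, sinh=1.771298; start (x,ẋ)=(0.220295, 0.735044) → end (x,ẋ)=(0.535507, 1.209899)
phase 3: p=0.5446, T=0.551, ωT=1.984812, cosh=3.707543, sinh=3.570137; start (x,ẋ)=(0.535507, 1.209899) → end (x,ẋ)=(1.710018, 4.368818)

1 0.4570 0.2203 0.7350
2 0.8280 0.5355 1.2099
3 1.3790 1.7100 4.3688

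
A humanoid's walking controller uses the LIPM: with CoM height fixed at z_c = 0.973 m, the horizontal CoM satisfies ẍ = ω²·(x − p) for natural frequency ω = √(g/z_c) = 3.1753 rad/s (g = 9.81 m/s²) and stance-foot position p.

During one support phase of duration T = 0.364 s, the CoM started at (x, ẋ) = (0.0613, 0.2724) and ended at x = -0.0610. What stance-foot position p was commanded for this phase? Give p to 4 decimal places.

ωT = 3.1753·0.364 = 1.155809; cosh(ωT) = 1.745698, sinh(ωT) = 1.430895
x(T) = p + (x₀−p)·cosh(ωT) + (ẋ₀/ω)·sinh(ωT) ⇒ p·(1 − cosh) = x(T) − x₀·cosh − (ẋ₀/ω)·sinh
numerator   = -0.0610 − (0.0613)·1.745698 − (0.2724/3.1753)·1.430895 = -0.290764
denominator = 1 − 1.745698 = -0.745698
p = -0.290764 / -0.745698 = 0.3899

p = 0.3899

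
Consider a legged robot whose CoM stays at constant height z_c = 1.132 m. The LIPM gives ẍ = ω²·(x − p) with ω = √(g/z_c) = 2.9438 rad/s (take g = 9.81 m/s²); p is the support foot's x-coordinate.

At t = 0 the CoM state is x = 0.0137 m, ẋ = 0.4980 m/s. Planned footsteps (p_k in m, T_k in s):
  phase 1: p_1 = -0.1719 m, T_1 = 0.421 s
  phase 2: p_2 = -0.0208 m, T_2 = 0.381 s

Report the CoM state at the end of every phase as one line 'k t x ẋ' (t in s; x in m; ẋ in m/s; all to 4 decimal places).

phase 1: p=-0.1719, T=0.421, ωT=1.239340, cosh=1.871454, sinh=1.581879; start (x,ẋ)=(0.013700, 0.498000) → end (x,ẋ)=(0.443047, 1.796274)
phase 2: p=-0.0208, T=0.381, ωT=1.121588, cosh=1.697743, sinh=1.371981; start (x,ẋ)=(0.443047, 1.796274) → end (x,ẋ)=(1.603861, 4.923015)

1 0.4210 0.4430 1.7963
2 0.8020 1.6039 4.9230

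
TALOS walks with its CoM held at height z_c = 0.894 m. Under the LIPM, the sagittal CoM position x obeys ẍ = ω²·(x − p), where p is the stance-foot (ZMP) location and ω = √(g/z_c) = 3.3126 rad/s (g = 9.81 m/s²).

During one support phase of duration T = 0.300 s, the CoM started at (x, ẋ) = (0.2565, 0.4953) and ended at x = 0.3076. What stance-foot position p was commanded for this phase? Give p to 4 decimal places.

p = 0.4864

ωT = 3.3126·0.300 = 0.993780; cosh(ωT) = 1.535801, sinh(ωT) = 1.165626
x(T) = p + (x₀−p)·cosh(ωT) + (ẋ₀/ω)·sinh(ωT) ⇒ p·(1 − cosh) = x(T) − x₀·cosh − (ẋ₀/ω)·sinh
numerator   = 0.3076 − (0.2565)·1.535801 − (0.4953/3.3126)·1.165626 = -0.260617
denominator = 1 − 1.535801 = -0.535801
p = -0.260617 / -0.535801 = 0.4864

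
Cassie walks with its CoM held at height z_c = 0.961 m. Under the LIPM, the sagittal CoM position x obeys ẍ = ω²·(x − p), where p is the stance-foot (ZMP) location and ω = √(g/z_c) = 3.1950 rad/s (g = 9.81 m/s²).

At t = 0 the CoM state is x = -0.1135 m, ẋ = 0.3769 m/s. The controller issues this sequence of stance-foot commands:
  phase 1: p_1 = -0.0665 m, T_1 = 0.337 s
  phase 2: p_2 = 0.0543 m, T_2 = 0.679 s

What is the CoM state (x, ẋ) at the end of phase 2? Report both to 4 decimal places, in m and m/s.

phase 1: p=-0.0665, T=0.337, ωT=1.076715, cosh=1.637868, sinh=1.297155; start (x,ẋ)=(-0.113500, 0.376900) → end (x,ẋ)=(0.009540, 0.422525)
phase 2: p=0.0543, T=0.679, ωT=2.169405, cosh=4.433660, sinh=4.319414; start (x,ẋ)=(0.009540, 0.422525) → end (x,ẋ)=(0.427073, 1.255618)

x = 0.4271, ẋ = 1.2556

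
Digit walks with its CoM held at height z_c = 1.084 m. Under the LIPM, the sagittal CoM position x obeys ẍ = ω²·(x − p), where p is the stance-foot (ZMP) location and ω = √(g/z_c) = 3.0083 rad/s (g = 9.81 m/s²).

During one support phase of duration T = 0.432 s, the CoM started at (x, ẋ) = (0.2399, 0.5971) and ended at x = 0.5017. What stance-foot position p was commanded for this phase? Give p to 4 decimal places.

p = 0.3173

ωT = 3.0083·0.432 = 1.299586; cosh(ωT) = 1.970211, sinh(ωT) = 1.697566
x(T) = p + (x₀−p)·cosh(ωT) + (ẋ₀/ω)·sinh(ωT) ⇒ p·(1 − cosh) = x(T) − x₀·cosh − (ẋ₀/ω)·sinh
numerator   = 0.5017 − (0.2399)·1.970211 − (0.5971/3.0083)·1.697566 = -0.307894
denominator = 1 − 1.970211 = -0.970211
p = -0.307894 / -0.970211 = 0.3173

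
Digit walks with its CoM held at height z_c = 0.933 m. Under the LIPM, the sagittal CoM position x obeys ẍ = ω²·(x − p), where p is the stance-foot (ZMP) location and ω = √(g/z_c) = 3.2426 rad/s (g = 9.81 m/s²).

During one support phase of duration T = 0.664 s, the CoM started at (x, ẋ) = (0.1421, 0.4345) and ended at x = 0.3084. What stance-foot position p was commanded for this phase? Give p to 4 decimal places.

ωT = 3.2426·0.664 = 2.153086; cosh(ωT) = 4.363760, sinh(ωT) = 4.247635
x(T) = p + (x₀−p)·cosh(ωT) + (ẋ₀/ω)·sinh(ωT) ⇒ p·(1 − cosh) = x(T) − x₀·cosh − (ẋ₀/ω)·sinh
numerator   = 0.3084 − (0.1421)·4.363760 − (0.4345/3.2426)·4.247635 = -0.880862
denominator = 1 − 4.363760 = -3.363760
p = -0.880862 / -3.363760 = 0.2619

p = 0.2619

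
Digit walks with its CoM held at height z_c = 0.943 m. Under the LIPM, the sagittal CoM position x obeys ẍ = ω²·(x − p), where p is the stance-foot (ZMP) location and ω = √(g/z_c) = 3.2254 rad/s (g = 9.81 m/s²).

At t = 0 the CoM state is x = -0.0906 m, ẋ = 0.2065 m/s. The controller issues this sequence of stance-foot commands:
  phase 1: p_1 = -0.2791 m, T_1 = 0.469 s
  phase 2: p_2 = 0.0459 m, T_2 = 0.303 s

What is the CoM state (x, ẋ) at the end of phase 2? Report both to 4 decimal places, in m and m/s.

x = 1.0810, ẋ = 3.6998

phase 1: p=-0.2791, T=0.469, ωT=1.512713, cosh=2.379669, sinh=2.159358; start (x,ẋ)=(-0.090600, 0.206500) → end (x,ẋ)=(0.307716, 1.804265)
phase 2: p=0.0459, T=0.303, ωT=0.977296, cosh=1.516795, sinh=1.140467; start (x,ẋ)=(0.307716, 1.804265) → end (x,ẋ)=(1.080991, 3.699781)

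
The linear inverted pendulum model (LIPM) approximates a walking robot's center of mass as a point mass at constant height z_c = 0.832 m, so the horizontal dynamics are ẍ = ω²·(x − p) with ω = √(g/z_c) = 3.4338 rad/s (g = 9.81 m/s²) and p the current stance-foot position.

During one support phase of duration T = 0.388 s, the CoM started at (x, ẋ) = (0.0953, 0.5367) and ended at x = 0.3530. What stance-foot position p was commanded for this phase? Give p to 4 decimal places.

p = 0.1127

ωT = 3.4338·0.388 = 1.332314; cosh(ωT) = 2.026835, sinh(ωT) = 1.762969
x(T) = p + (x₀−p)·cosh(ωT) + (ẋ₀/ω)·sinh(ωT) ⇒ p·(1 − cosh) = x(T) − x₀·cosh − (ẋ₀/ω)·sinh
numerator   = 0.3530 − (0.0953)·2.026835 − (0.5367/3.4338)·1.762969 = -0.115708
denominator = 1 − 2.026835 = -1.026835
p = -0.115708 / -1.026835 = 0.1127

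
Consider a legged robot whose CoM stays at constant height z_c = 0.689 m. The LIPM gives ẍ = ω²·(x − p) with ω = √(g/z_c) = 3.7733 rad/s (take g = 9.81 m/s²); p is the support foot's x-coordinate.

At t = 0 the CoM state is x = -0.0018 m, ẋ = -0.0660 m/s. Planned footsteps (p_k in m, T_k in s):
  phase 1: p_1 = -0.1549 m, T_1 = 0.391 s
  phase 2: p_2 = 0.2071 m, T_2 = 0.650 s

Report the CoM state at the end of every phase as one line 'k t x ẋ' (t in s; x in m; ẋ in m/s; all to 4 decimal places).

1 0.3910 0.1611 1.0451
2 1.0410 1.5350 5.1154

phase 1: p=-0.1549, T=0.391, ωT=1.475360, cosh=2.300654, sinh=2.071957; start (x,ẋ)=(-0.001800, -0.066000) → end (x,ẋ)=(0.161089, 1.045111)
phase 2: p=0.2071, T=0.650, ωT=2.452645, cosh=5.852552, sinh=5.766486; start (x,ẋ)=(0.161089, 1.045111) → end (x,ẋ)=(1.534991, 5.115421)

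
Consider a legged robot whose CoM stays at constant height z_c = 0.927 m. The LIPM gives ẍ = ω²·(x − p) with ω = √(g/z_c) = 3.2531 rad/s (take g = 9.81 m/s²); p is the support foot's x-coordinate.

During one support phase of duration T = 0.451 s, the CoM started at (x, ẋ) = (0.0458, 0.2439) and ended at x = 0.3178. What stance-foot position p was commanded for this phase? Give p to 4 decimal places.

ωT = 3.2531·0.451 = 1.467148; cosh(ωT) = 2.283716, sinh(ωT) = 2.053134
x(T) = p + (x₀−p)·cosh(ωT) + (ẋ₀/ω)·sinh(ωT) ⇒ p·(1 − cosh) = x(T) − x₀·cosh − (ẋ₀/ω)·sinh
numerator   = 0.3178 − (0.0458)·2.283716 − (0.2439/3.2531)·2.053134 = 0.059273
denominator = 1 − 2.283716 = -1.283716
p = 0.059273 / -1.283716 = -0.0462

p = -0.0462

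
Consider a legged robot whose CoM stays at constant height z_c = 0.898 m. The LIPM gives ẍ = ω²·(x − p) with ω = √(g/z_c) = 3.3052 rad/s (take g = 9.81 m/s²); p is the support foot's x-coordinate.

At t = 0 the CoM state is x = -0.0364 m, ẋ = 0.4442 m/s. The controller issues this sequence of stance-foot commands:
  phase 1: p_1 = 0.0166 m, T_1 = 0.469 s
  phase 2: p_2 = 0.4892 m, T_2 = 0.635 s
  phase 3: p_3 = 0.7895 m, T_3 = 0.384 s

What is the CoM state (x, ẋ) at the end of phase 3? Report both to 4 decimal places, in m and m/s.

phase 1: p=0.0166, T=0.469, ωT=1.550139, cosh=2.462171, sinh=2.249953; start (x,ẋ)=(-0.036400, 0.444200) → end (x,ẋ)=(0.188486, 0.699560)
phase 2: p=0.4892, T=0.635, ωT=2.098802, cosh=4.139498, sinh=4.016895; start (x,ẋ)=(0.188486, 0.699560) → end (x,ẋ)=(0.094587, -1.096649)
phase 3: p=0.7895, T=0.384, ωT=1.269197, cosh=1.919525, sinh=1.638468; start (x,ẋ)=(0.094587, -1.096649) → end (x,ẋ)=(-1.088039, -5.868325)

x = -1.0880, ẋ = -5.8683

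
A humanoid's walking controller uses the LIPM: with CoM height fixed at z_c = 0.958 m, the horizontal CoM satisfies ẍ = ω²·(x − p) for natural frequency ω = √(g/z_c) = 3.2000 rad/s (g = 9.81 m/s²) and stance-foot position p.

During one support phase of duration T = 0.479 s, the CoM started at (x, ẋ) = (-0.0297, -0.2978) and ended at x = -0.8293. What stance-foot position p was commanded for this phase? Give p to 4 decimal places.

ωT = 3.2000·0.479 = 1.532800; cosh(ωT) = 2.423528, sinh(ωT) = 2.207598
x(T) = p + (x₀−p)·cosh(ωT) + (ẋ₀/ω)·sinh(ωT) ⇒ p·(1 − cosh) = x(T) − x₀·cosh − (ẋ₀/ω)·sinh
numerator   = -0.8293 − (-0.0297)·2.423528 − (-0.2978/3.2000)·2.207598 = -0.551877
denominator = 1 − 2.423528 = -1.423528
p = -0.551877 / -1.423528 = 0.3877

p = 0.3877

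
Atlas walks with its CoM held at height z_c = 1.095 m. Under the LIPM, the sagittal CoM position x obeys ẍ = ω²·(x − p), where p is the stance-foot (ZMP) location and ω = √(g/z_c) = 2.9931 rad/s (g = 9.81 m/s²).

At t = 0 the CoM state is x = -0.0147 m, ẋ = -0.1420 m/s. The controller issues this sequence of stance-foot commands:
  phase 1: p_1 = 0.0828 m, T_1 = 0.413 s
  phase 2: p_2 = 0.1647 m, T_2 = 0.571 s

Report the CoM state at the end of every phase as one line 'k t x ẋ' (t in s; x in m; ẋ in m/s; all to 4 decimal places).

phase 1: p=0.0828, T=0.413, ωT=1.236150, cosh=1.866418, sinh=1.575918; start (x,ẋ)=(-0.014700, -0.142000) → end (x,ẋ)=(-0.173941, -0.724927)
phase 2: p=0.1647, T=0.571, ωT=1.709060, cosh=2.852402, sinh=2.671366; start (x,ẋ)=(-0.173941, -0.724927) → end (x,ẋ)=(-1.448244, -4.775445)

1 0.4130 -0.1739 -0.7249
2 0.9840 -1.4482 -4.7754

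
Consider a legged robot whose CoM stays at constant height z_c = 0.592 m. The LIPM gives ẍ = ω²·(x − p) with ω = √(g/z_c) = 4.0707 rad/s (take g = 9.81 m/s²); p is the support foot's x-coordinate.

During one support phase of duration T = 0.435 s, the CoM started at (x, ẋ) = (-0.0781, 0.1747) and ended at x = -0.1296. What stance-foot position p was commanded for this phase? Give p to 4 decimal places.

ωT = 4.0707·0.435 = 1.770755; cosh(ωT) = 3.022745, sinh(ωT) = 2.852540
x(T) = p + (x₀−p)·cosh(ωT) + (ẋ₀/ω)·sinh(ωT) ⇒ p·(1 − cosh) = x(T) − x₀·cosh − (ẋ₀/ω)·sinh
numerator   = -0.1296 − (-0.0781)·3.022745 − (0.1747/4.0707)·2.852540 = -0.015945
denominator = 1 − 3.022745 = -2.022745
p = -0.015945 / -2.022745 = 0.0079

p = 0.0079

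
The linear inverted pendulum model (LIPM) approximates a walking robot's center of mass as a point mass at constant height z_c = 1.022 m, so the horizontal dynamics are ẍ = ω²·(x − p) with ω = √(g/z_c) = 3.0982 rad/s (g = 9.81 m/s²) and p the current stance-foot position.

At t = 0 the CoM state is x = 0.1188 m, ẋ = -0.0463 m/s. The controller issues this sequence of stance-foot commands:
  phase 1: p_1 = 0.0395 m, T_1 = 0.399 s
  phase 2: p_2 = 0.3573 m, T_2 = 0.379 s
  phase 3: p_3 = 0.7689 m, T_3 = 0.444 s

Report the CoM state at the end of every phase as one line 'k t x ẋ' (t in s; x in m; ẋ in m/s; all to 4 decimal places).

phase 1: p=0.0395, T=0.399, ωT=1.236182, cosh=1.866468, sinh=1.575977; start (x,ẋ)=(0.118800, -0.046300) → end (x,ẋ)=(0.163959, 0.300780)
phase 2: p=0.3573, T=0.379, ωT=1.174218, cosh=1.772336, sinh=1.463275; start (x,ẋ)=(0.163959, 0.300780) → end (x,ẋ)=(0.156693, -0.343431)
phase 3: p=0.7689, T=0.444, ωT=1.375601, cosh=2.105071, sinh=1.852383; start (x,ẋ)=(0.156693, -0.343431) → end (x,ẋ)=(-0.725173, -4.236434)

1 0.3990 0.1640 0.3008
2 0.7780 0.1567 -0.3434
3 1.2220 -0.7252 -4.2364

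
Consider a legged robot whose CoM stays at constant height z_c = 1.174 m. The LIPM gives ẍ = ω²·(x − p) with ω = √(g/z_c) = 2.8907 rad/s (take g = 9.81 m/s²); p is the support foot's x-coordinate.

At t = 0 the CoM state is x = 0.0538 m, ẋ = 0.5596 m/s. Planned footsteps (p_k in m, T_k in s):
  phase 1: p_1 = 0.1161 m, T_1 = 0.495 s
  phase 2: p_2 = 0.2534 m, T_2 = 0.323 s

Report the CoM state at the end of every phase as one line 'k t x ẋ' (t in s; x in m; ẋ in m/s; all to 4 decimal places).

phase 1: p=0.1161, T=0.495, ωT=1.430896, cosh=2.210771, sinh=1.971676; start (x,ẋ)=(0.053800, 0.559600) → end (x,ẋ)=(0.360059, 0.882067)
phase 2: p=0.2534, T=0.323, ωT=0.933696, cosh=1.468496, sinh=1.075398; start (x,ẋ)=(0.360059, 0.882067) → end (x,ẋ)=(0.738174, 1.626876)

1 0.4950 0.3601 0.8821
2 0.8180 0.7382 1.6269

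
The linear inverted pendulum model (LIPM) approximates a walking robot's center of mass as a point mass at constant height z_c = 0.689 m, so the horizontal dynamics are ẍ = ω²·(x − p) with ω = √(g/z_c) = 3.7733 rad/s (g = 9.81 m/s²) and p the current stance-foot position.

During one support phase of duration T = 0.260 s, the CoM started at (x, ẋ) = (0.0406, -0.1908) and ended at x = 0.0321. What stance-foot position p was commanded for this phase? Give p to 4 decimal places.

ωT = 3.7733·0.260 = 0.981058; cosh(ωT) = 1.521095, sinh(ωT) = 1.146181
x(T) = p + (x₀−p)·cosh(ωT) + (ẋ₀/ω)·sinh(ωT) ⇒ p·(1 − cosh) = x(T) − x₀·cosh − (ẋ₀/ω)·sinh
numerator   = 0.0321 − (0.0406)·1.521095 − (-0.1908/3.7733)·1.146181 = 0.028301
denominator = 1 − 1.521095 = -0.521095
p = 0.028301 / -0.521095 = -0.0543

p = -0.0543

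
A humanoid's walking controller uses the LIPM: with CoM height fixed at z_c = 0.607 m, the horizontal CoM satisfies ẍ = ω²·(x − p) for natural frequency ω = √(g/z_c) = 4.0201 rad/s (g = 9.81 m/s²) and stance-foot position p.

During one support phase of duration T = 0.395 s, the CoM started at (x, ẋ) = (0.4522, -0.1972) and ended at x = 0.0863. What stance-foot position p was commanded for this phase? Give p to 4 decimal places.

ωT = 4.0201·0.395 = 1.587940; cosh(ωT) = 2.549001, sinh(ωT) = 2.344654
x(T) = p + (x₀−p)·cosh(ωT) + (ẋ₀/ω)·sinh(ωT) ⇒ p·(1 − cosh) = x(T) − x₀·cosh − (ẋ₀/ω)·sinh
numerator   = 0.0863 − (0.4522)·2.549001 − (-0.1972/4.0201)·2.344654 = -0.951345
denominator = 1 − 2.549001 = -1.549001
p = -0.951345 / -1.549001 = 0.6142

p = 0.6142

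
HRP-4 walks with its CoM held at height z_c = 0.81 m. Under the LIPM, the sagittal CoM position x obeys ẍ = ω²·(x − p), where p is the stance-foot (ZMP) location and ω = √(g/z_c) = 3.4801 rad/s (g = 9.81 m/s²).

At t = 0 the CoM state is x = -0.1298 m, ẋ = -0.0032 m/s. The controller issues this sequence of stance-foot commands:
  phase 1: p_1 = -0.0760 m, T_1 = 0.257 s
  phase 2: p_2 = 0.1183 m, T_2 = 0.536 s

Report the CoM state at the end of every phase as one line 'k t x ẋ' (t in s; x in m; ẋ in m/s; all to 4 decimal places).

phase 1: p=-0.0760, T=0.257, ωT=0.894386, cosh=1.427346, sinh=1.018487; start (x,ẋ)=(-0.129800, -0.003200) → end (x,ẋ)=(-0.153728, -0.195258)
phase 2: p=0.1183, T=0.536, ωT=1.865334, cosh=3.306467, sinh=3.151623; start (x,ẋ)=(-0.153728, -0.195258) → end (x,ẋ)=(-0.957979, -3.629205)

1 0.2570 -0.1537 -0.1953
2 0.7930 -0.9580 -3.6292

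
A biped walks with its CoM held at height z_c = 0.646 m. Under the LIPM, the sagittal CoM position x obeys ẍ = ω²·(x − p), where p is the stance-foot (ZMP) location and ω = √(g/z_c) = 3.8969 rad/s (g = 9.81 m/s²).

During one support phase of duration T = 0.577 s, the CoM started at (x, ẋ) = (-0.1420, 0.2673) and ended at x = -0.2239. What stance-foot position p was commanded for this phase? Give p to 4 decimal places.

ωT = 3.8969·0.577 = 2.248511; cosh(ωT) = 4.789589, sinh(ωT) = 4.684033
x(T) = p + (x₀−p)·cosh(ωT) + (ẋ₀/ω)·sinh(ωT) ⇒ p·(1 − cosh) = x(T) − x₀·cosh − (ẋ₀/ω)·sinh
numerator   = -0.2239 − (-0.1420)·4.789589 − (0.2673/3.8969)·4.684033 = 0.134930
denominator = 1 − 4.789589 = -3.789589
p = 0.134930 / -3.789589 = -0.0356

p = -0.0356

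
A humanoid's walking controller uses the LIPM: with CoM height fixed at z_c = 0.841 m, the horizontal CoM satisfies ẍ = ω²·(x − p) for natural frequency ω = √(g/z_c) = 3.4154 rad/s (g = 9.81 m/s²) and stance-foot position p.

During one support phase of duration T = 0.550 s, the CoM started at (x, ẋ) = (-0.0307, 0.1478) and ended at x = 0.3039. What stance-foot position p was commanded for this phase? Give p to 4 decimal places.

p = -0.1143

ωT = 3.4154·0.550 = 1.878470; cosh(ωT) = 3.348155, sinh(ωT) = 3.195331
x(T) = p + (x₀−p)·cosh(ωT) + (ẋ₀/ω)·sinh(ωT) ⇒ p·(1 − cosh) = x(T) − x₀·cosh − (ẋ₀/ω)·sinh
numerator   = 0.3039 − (-0.0307)·3.348155 − (0.1478/3.4154)·3.195331 = 0.268412
denominator = 1 − 3.348155 = -2.348155
p = 0.268412 / -2.348155 = -0.1143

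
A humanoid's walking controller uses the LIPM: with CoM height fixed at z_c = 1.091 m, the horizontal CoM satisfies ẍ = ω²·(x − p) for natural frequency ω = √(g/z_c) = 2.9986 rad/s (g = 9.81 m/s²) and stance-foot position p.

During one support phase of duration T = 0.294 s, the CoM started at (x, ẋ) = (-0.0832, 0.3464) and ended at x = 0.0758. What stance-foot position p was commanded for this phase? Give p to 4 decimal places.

ωT = 2.9986·0.294 = 0.881588; cosh(ωT) = 1.414428, sinh(ωT) = 1.000304
x(T) = p + (x₀−p)·cosh(ωT) + (ẋ₀/ω)·sinh(ωT) ⇒ p·(1 − cosh) = x(T) − x₀·cosh − (ẋ₀/ω)·sinh
numerator   = 0.0758 − (-0.0832)·1.414428 − (0.3464/2.9986)·1.000304 = 0.077925
denominator = 1 − 1.414428 = -0.414428
p = 0.077925 / -0.414428 = -0.1880

p = -0.1880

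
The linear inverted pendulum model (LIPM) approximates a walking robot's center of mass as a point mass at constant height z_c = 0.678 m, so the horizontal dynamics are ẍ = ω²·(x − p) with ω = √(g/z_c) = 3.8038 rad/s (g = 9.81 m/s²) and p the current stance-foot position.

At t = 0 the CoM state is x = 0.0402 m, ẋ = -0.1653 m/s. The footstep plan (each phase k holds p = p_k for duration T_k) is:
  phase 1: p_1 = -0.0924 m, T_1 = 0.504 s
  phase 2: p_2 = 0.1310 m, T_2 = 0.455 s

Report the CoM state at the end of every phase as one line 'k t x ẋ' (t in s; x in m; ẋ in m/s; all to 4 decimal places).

phase 1: p=-0.0924, T=0.504, ωT=1.917115, cosh=3.474170, sinh=3.327140; start (x,ẋ)=(0.040200, -0.165300) → end (x,ẋ)=(0.223689, 1.103875)
phase 2: p=0.1310, T=0.455, ωT=1.730729, cosh=2.910961, sinh=2.733806; start (x,ẋ)=(0.223689, 1.103875) → end (x,ẋ)=(1.194174, 4.177197)

1 0.5040 0.2237 1.1039
2 0.9590 1.1942 4.1772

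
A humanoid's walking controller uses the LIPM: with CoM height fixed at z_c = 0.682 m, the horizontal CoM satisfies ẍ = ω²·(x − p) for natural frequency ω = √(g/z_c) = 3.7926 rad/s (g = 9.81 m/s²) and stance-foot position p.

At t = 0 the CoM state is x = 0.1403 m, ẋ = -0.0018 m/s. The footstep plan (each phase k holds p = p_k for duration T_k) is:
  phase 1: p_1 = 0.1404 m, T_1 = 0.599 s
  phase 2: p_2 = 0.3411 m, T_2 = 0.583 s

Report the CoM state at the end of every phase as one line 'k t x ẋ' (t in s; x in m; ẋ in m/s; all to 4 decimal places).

1 0.5990 0.1376 -0.0106
2 1.1820 -0.6111 -3.5278

phase 1: p=0.1404, T=0.599, ωT=2.271767, cosh=4.899827, sinh=4.796697; start (x,ẋ)=(0.140300, -0.001800) → end (x,ẋ)=(0.137633, -0.010639)
phase 2: p=0.3411, T=0.583, ωT=2.211086, cosh=4.617601, sinh=4.508019; start (x,ẋ)=(0.137633, -0.010639) → end (x,ẋ)=(-0.611073, -3.527816)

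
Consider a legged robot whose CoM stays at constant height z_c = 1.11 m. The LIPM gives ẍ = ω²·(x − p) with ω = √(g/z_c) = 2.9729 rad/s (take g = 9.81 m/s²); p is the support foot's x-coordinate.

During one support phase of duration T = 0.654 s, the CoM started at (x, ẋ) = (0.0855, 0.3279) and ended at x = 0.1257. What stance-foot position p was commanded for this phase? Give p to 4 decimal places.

ωT = 2.9729·0.654 = 1.944277; cosh(ωT) = 3.565833, sinh(ωT) = 3.422742
x(T) = p + (x₀−p)·cosh(ωT) + (ẋ₀/ω)·sinh(ωT) ⇒ p·(1 − cosh) = x(T) − x₀·cosh − (ẋ₀/ω)·sinh
numerator   = 0.1257 − (0.0855)·3.565833 − (0.3279/2.9729)·3.422742 = -0.556695
denominator = 1 − 3.565833 = -2.565833
p = -0.556695 / -2.565833 = 0.2170

p = 0.2170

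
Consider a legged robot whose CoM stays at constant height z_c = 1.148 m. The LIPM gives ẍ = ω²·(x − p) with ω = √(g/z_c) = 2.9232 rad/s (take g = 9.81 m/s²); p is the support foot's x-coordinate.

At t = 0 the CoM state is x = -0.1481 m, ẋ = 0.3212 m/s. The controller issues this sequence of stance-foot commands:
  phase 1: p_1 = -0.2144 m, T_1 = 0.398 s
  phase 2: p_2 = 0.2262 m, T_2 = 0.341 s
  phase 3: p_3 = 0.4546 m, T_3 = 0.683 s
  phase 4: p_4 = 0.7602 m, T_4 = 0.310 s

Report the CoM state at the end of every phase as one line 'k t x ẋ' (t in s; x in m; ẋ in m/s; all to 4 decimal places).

1 0.3980 0.0608 0.8441
2 0.7390 0.3095 0.7335
3 1.4220 0.8172 1.2172
4 1.7320 1.2734 1.9246

phase 1: p=-0.2144, T=0.398, ωT=1.163434, cosh=1.756658, sinh=1.444247; start (x,ẋ)=(-0.148100, 0.321200) → end (x,ẋ)=(0.060760, 0.844145)
phase 2: p=0.2262, T=0.341, ωT=0.996811, cosh=1.539341, sinh=1.170287; start (x,ẋ)=(0.060760, 0.844145) → end (x,ẋ)=(0.309480, 0.733459)
phase 3: p=0.4546, T=0.683, ωT=1.996546, cosh=3.749689, sinh=3.613886; start (x,ẋ)=(0.309480, 0.733459) → end (x,ẋ)=(0.817203, 1.217179)
phase 4: p=0.7602, T=0.310, ωT=0.906192, cosh=1.439470, sinh=1.035410; start (x,ẋ)=(0.817203, 1.217179) → end (x,ẋ)=(1.273385, 1.924626)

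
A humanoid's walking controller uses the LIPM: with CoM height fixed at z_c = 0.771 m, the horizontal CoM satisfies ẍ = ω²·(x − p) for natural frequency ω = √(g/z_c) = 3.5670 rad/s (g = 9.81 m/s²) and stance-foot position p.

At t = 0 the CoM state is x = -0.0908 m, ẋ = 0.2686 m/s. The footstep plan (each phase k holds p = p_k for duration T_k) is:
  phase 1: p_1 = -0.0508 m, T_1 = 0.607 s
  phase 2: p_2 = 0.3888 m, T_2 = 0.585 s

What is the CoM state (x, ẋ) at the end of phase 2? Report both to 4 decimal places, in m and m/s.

phase 1: p=-0.0508, T=0.607, ωT=2.165169, cosh=4.415403, sinh=4.300672; start (x,ẋ)=(-0.090800, 0.268600) → end (x,ẋ)=(0.096430, 0.572357)
phase 2: p=0.3888, T=0.585, ωT=2.086695, cosh=4.091168, sinh=3.967071; start (x,ẋ)=(0.096430, 0.572357) → end (x,ẋ)=(-0.170781, -1.795579)

x = -0.1708, ẋ = -1.7956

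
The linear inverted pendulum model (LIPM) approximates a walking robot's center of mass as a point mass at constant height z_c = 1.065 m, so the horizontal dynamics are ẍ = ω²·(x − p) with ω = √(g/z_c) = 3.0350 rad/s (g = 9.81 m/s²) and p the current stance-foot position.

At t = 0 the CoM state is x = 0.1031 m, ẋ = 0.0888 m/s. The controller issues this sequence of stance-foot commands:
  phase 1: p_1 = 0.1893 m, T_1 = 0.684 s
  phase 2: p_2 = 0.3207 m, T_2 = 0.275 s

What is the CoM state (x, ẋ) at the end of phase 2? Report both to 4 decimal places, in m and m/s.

phase 1: p=0.1893, T=0.684, ωT=2.075940, cosh=4.048738, sinh=3.923299; start (x,ẋ)=(0.103100, 0.088800) → end (x,ẋ)=(-0.044911, -0.666874)
phase 2: p=0.3207, T=0.275, ωT=0.834625, cosh=1.368994, sinh=0.934956; start (x,ẋ)=(-0.044911, -0.666874) → end (x,ẋ)=(-0.385255, -1.950400)

x = -0.3853, ẋ = -1.9504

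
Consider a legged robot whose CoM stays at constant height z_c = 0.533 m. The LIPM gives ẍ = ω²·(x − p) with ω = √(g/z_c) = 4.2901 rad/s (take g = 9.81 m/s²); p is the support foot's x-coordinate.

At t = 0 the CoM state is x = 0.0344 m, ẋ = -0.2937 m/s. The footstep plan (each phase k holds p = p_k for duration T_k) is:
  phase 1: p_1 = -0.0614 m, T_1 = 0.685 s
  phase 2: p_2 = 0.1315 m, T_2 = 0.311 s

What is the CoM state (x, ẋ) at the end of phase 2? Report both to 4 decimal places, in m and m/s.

x = 0.7216, ẋ = 2.7397

phase 1: p=-0.0614, T=0.685, ωT=2.938719, cosh=9.472277, sinh=9.419344; start (x,ẋ)=(0.034400, -0.293700) → end (x,ẋ)=(0.201196, 1.089263)
phase 2: p=0.1315, T=0.311, ωT=1.334221, cosh=2.030200, sinh=1.766837; start (x,ẋ)=(0.201196, 1.089263) → end (x,ẋ)=(0.721600, 2.739715)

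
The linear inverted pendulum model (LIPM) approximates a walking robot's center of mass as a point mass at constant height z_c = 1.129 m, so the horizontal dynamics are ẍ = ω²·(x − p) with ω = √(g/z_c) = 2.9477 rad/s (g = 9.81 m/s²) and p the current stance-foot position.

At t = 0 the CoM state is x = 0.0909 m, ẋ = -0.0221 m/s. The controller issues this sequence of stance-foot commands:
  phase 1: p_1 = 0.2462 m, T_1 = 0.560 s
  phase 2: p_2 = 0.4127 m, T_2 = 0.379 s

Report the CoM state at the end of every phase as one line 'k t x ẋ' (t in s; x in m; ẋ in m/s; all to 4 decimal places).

phase 1: p=0.2462, T=0.560, ωT=1.650712, cosh=2.701301, sinh=2.509388; start (x,ẋ)=(0.090900, -0.022100) → end (x,ẋ)=(-0.192126, -1.208441)
phase 2: p=0.4127, T=0.379, ωT=1.117178, cosh=1.691710, sinh=1.364508; start (x,ẋ)=(-0.192126, -1.208441) → end (x,ẋ)=(-1.169884, -4.477038)

1 0.5600 -0.1921 -1.2084
2 0.9390 -1.1699 -4.4770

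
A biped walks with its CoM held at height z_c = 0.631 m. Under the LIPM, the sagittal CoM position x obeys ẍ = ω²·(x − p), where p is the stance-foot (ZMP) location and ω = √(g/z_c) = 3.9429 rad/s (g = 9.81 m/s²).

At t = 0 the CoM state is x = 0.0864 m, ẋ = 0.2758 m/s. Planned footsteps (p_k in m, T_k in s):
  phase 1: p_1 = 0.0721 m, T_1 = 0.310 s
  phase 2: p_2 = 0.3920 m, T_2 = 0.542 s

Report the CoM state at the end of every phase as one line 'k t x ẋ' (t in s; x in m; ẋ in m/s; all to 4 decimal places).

phase 1: p=0.0721, T=0.310, ωT=1.222299, cosh=1.844768, sinh=1.550216; start (x,ẋ)=(0.086400, 0.275800) → end (x,ẋ)=(0.206915, 0.596194)
phase 2: p=0.3920, T=0.542, ωT=2.137052, cosh=4.296209, sinh=4.178207; start (x,ẋ)=(0.206915, 0.596194) → end (x,ẋ)=(0.228612, -0.487757)

1 0.3100 0.2069 0.5962
2 0.8520 0.2286 -0.4878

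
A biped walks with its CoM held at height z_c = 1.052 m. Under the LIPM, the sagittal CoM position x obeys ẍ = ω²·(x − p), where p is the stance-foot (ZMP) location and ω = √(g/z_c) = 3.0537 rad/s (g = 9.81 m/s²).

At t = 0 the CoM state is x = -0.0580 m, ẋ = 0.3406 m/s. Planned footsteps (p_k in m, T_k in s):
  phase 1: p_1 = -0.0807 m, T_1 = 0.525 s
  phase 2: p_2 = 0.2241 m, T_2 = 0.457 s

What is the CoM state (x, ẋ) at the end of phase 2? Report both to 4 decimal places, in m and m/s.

x = 0.9153, ẋ = 2.3547

phase 1: p=-0.0807, T=0.525, ωT=1.603193, cosh=2.585062, sinh=2.383809; start (x,ẋ)=(-0.058000, 0.340600) → end (x,ẋ)=(0.243863, 1.045715)
phase 2: p=0.2241, T=0.457, ωT=1.395541, cosh=2.142428, sinh=1.894729; start (x,ẋ)=(0.243863, 1.045715) → end (x,ẋ)=(0.915276, 2.354719)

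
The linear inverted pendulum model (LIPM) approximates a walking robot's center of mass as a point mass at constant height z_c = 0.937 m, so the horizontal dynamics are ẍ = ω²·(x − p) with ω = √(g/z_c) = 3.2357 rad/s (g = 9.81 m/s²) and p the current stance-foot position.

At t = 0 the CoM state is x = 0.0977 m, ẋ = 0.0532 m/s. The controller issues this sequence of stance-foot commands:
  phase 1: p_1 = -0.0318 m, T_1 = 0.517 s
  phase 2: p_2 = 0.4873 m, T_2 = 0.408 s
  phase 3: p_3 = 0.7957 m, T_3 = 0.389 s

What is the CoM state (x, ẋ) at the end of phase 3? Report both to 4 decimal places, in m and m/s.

phase 1: p=-0.0318, T=0.517, ωT=1.672857, cosh=2.757538, sinh=2.569828; start (x,ẋ)=(0.097700, 0.053200) → end (x,ẋ)=(0.367553, 1.223518)
phase 2: p=0.4873, T=0.408, ωT=1.320166, cosh=2.005566, sinh=1.738475; start (x,ẋ)=(0.367553, 1.223518) → end (x,ẋ)=(0.904511, 1.780249)
phase 3: p=0.7957, T=0.389, ωT=1.258687, cosh=1.902412, sinh=1.618385; start (x,ẋ)=(0.904511, 1.780249) → end (x,ẋ)=(1.893123, 3.956568)

x = 1.8931, ẋ = 3.9566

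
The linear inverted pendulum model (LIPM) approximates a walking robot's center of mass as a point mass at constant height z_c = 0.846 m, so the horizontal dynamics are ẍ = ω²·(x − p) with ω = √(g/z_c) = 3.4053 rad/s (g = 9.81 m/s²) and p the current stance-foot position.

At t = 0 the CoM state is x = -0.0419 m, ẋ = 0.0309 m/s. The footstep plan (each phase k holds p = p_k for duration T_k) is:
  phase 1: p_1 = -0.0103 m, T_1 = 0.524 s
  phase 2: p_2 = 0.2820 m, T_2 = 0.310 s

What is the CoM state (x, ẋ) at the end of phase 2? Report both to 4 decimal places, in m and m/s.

x = -0.3828, ẋ = -1.9095

phase 1: p=-0.0103, T=0.524, ωT=1.784377, cosh=3.061886, sinh=2.893984; start (x,ẋ)=(-0.041900, 0.030900) → end (x,ẋ)=(-0.080795, -0.216802)
phase 2: p=0.2820, T=0.310, ωT=1.055643, cosh=1.610896, sinh=1.262927; start (x,ẋ)=(-0.080795, -0.216802) → end (x,ẋ)=(-0.382831, -1.909499)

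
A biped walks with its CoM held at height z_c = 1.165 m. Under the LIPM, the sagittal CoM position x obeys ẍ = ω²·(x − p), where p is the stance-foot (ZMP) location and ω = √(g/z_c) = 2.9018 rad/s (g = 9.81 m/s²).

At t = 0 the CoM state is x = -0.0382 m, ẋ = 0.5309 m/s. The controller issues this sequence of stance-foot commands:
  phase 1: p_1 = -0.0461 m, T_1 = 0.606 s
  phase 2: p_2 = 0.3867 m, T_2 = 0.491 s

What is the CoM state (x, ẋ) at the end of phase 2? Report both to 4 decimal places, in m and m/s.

x = 1.7337, ẋ = 4.2319

phase 1: p=-0.0461, T=0.606, ωT=1.758491, cosh=2.987988, sinh=2.815684; start (x,ẋ)=(-0.038200, 0.530900) → end (x,ẋ)=(0.492650, 1.650870)
phase 2: p=0.3867, T=0.491, ωT=1.424784, cosh=2.198760, sinh=1.958199; start (x,ẋ)=(0.492650, 1.650870) → end (x,ẋ)=(1.733702, 4.231905)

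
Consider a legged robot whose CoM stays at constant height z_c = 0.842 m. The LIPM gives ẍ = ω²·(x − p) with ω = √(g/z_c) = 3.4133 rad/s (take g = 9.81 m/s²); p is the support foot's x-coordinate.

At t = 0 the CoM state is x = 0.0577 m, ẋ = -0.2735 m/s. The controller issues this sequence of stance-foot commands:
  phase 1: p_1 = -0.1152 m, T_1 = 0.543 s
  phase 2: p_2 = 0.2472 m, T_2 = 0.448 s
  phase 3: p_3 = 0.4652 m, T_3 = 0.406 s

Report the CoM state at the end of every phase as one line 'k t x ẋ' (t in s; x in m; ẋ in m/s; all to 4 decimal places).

1 0.5430 0.2006 0.9427
2 0.9910 0.7420 1.9278
3 1.3970 2.1116 5.8654

phase 1: p=-0.1152, T=0.543, ωT=1.853422, cosh=3.269160, sinh=3.112460; start (x,ẋ)=(0.057700, -0.273500) → end (x,ẋ)=(0.200643, 0.942733)
phase 2: p=0.2472, T=0.448, ωT=1.529158, cosh=2.415505, sinh=2.198787; start (x,ẋ)=(0.200643, 0.942733) → end (x,ẋ)=(0.742034, 1.927762)
phase 3: p=0.4652, T=0.406, ωT=1.385800, cosh=2.124073, sinh=1.873949; start (x,ẋ)=(0.742034, 1.927762) → end (x,ẋ)=(2.111584, 5.865434)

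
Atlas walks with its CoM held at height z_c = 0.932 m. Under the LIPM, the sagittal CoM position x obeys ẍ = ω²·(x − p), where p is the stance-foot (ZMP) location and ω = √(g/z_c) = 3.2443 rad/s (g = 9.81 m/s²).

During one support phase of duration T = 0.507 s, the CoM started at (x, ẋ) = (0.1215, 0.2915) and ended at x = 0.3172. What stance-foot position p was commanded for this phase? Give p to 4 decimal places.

ωT = 3.2443·0.507 = 1.644860; cosh(ωT) = 2.686662, sinh(ωT) = 2.493623
x(T) = p + (x₀−p)·cosh(ωT) + (ẋ₀/ω)·sinh(ωT) ⇒ p·(1 − cosh) = x(T) − x₀·cosh − (ẋ₀/ω)·sinh
numerator   = 0.3172 − (0.1215)·2.686662 − (0.2915/3.2443)·2.493623 = -0.233281
denominator = 1 − 2.686662 = -1.686662
p = -0.233281 / -1.686662 = 0.1383

p = 0.1383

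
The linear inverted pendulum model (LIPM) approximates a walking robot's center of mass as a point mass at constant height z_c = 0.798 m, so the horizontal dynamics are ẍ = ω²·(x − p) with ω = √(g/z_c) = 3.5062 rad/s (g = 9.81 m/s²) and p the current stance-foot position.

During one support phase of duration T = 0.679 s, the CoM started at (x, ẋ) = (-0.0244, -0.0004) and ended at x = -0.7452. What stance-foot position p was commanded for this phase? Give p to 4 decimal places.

ωT = 3.5062·0.679 = 2.380710; cosh(ωT) = 5.452530, sinh(ωT) = 5.360045
x(T) = p + (x₀−p)·cosh(ωT) + (ẋ₀/ω)·sinh(ωT) ⇒ p·(1 − cosh) = x(T) − x₀·cosh − (ẋ₀/ω)·sinh
numerator   = -0.7452 − (-0.0244)·5.452530 − (-0.0004/3.5062)·5.360045 = -0.611547
denominator = 1 − 5.452530 = -4.452530
p = -0.611547 / -4.452530 = 0.1373

p = 0.1373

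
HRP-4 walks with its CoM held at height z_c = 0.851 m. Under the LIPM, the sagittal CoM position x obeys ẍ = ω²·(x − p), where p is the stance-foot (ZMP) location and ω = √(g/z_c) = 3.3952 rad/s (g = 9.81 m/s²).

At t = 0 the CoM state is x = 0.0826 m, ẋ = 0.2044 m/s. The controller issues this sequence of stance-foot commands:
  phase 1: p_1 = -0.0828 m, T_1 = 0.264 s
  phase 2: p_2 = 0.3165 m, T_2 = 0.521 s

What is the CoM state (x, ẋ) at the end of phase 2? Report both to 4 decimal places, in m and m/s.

phase 1: p=-0.0828, T=0.264, ωT=0.896333, cosh=1.429332, sinh=1.021268; start (x,ẋ)=(0.082600, 0.204400) → end (x,ẋ)=(0.215094, 0.865665)
phase 2: p=0.3165, T=0.521, ωT=1.768899, cosh=3.017457, sinh=2.846937; start (x,ẋ)=(0.215094, 0.865665) → end (x,ẋ)=(0.736389, 1.631930)

x = 0.7364, ẋ = 1.6319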